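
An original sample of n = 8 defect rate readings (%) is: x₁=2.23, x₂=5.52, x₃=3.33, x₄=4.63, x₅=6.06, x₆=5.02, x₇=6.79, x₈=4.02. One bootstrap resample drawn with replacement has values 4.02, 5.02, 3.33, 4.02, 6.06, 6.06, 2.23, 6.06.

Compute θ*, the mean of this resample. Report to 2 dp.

Mean = (4.02 + 5.02 + 3.33 + 4.02 + 6.06 + 6.06 + 2.23 + 6.06) / 8 = 36.800 / 8 = 4.60

θ* = 4.60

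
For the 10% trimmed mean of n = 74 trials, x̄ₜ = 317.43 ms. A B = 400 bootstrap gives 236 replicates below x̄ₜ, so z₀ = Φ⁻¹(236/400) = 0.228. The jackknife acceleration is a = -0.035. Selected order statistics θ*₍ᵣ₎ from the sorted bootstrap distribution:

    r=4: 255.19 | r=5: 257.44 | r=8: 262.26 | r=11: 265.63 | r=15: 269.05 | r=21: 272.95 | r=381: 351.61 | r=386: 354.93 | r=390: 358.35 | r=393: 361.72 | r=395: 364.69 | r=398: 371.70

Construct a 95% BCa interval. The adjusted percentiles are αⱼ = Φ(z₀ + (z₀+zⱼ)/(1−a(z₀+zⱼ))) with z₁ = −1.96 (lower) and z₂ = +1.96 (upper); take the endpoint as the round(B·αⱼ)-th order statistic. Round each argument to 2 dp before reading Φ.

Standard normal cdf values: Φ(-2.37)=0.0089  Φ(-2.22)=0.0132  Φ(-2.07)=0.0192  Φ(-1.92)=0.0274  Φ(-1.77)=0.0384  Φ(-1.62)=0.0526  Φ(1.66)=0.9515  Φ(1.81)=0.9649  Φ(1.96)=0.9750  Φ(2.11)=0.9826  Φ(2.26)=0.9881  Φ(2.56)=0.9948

Lower: z₀ + z₁ = 0.228 + (-1.960) = -1.732; 1 − a(z₀+z₁) = 1 − (-0.035)(-1.732) = 0.9394; argument = 0.228 + (-1.732)/0.9394 = -1.6158 → -1.62.
α₁ = Φ(-1.62) = 0.0526; rank = round(400 × 0.0526) = 21; θ*₍21₎ = 272.95.
Upper: z₀ + z₂ = 2.188; 1 − a(z₀+z₂) = 1.0766; argument = 2.2604 → 2.26; α₂ = 0.9881; rank = 395; θ*₍395₎ = 364.69.

(272.95, 364.69)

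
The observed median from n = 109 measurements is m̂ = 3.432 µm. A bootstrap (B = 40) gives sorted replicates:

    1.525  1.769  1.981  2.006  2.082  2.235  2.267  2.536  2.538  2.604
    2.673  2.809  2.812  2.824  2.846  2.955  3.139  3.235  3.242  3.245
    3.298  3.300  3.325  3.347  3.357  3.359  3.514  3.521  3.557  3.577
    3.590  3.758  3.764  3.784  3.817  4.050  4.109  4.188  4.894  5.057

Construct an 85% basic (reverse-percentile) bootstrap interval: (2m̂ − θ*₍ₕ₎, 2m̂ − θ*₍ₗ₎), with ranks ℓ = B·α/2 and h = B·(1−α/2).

Percentile endpoints at ranks 3 and 37: θ*₍3₎ = 1.981, θ*₍37₎ = 4.109.
Basic interval reflects these around m̂:
  lower = 2 × 3.432 − 4.109 = 2.755
  upper = 2 × 3.432 − 1.981 = 4.883

(2.755, 4.883)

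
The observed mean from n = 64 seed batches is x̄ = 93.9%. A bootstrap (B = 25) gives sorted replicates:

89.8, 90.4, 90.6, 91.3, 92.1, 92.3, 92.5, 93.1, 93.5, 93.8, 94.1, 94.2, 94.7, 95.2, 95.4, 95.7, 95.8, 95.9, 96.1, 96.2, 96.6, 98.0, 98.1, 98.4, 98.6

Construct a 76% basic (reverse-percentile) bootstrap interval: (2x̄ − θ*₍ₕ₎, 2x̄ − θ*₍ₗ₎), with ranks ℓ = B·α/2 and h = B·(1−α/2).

(89.8, 97.2)

Percentile endpoints at ranks 3 and 22: θ*₍3₎ = 90.6, θ*₍22₎ = 98.0.
Basic interval reflects these around x̄:
  lower = 2 × 93.9 − 98.0 = 89.8
  upper = 2 × 93.9 − 90.6 = 97.2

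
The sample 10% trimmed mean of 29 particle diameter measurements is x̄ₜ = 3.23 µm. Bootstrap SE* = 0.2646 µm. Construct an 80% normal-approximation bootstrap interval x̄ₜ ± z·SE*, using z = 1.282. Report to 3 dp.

Margin = 1.282 × 0.2646 = 0.3392
Interval: 3.23 ± 0.3392

(2.891, 3.569)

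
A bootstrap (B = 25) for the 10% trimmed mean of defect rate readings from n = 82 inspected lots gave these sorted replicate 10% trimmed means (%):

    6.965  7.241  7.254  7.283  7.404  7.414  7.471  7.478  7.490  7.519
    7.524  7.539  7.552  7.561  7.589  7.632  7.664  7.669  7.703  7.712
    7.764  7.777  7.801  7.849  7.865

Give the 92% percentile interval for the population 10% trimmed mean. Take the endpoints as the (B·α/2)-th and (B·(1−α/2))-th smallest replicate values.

α = 0.08; lower rank = 25 × 0.040 = 1; upper rank = 25 × 0.960 = 24.
The 1st smallest replicate is 6.965; the 24th is 7.849.

(6.965, 7.849)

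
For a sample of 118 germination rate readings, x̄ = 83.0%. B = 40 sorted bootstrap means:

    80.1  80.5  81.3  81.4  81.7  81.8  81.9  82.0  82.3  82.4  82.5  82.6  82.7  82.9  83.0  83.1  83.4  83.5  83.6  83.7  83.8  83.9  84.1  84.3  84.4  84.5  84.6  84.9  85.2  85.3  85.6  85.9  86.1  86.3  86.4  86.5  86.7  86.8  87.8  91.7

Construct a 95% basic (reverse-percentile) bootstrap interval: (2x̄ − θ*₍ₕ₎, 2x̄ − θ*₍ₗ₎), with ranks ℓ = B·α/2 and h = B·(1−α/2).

Percentile endpoints at ranks 1 and 39: θ*₍1₎ = 80.1, θ*₍39₎ = 87.8.
Basic interval reflects these around x̄:
  lower = 2 × 83.0 − 87.8 = 78.2
  upper = 2 × 83.0 − 80.1 = 85.9

(78.2, 85.9)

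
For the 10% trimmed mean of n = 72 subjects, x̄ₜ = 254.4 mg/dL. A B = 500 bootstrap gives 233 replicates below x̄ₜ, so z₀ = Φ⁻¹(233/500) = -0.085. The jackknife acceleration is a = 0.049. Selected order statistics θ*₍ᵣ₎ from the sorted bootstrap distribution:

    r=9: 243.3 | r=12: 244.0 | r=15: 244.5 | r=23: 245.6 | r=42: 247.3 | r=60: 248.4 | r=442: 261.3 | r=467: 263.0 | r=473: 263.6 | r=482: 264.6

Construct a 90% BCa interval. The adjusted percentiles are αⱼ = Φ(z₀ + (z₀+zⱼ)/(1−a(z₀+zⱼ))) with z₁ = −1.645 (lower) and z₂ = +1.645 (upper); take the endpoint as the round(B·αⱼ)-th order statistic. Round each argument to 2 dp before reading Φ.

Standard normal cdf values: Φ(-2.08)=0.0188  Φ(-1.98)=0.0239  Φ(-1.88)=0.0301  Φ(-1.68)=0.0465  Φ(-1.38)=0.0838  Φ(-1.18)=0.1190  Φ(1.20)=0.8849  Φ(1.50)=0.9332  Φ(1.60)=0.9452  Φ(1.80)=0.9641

Lower: z₀ + z₁ = -0.085 + (-1.645) = -1.730; 1 − a(z₀+z₁) = 1 − (0.049)(-1.730) = 1.0848; argument = -0.085 + (-1.730)/1.0848 = -1.6798 → -1.68.
α₁ = Φ(-1.68) = 0.0465; rank = round(500 × 0.0465) = 23; θ*₍23₎ = 245.6.
Upper: z₀ + z₂ = 1.560; 1 − a(z₀+z₂) = 0.9236; argument = 1.6041 → 1.60; α₂ = 0.9452; rank = 473; θ*₍473₎ = 263.6.

(245.6, 263.6)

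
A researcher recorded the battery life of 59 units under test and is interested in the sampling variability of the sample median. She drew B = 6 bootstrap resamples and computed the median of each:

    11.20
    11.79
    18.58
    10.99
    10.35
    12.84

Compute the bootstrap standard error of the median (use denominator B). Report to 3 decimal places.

Bootstrap SE is the standard deviation of the 6 replicate medians.
Mean of replicates: (11.20 + 11.79 + 18.58 + 10.99 + 10.35 + 12.84) / 6 = 75.7500 / 6 = 12.6250
Sum of squared deviations: (−1.4250)² + (−0.8350)² + (+5.9550)² + (−1.6350)² + (−2.2750)² + (+0.2150)² = 46.0849
Variance = 46.0849 / 6 = 7.6808
SE* = √7.6808

SE* = 2.771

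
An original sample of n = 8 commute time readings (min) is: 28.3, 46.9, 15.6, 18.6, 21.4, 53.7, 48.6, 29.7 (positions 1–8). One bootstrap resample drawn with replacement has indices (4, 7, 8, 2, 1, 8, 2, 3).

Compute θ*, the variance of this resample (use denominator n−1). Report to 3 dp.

Resample values: 18.6, 48.6, 29.7, 46.9, 28.3, 29.7, 46.9, 15.6.
Mean = 33.0375; sum of squared deviations = 1183.7587
s² = 1183.7587 / 7 = 169.1084

θ* = 169.108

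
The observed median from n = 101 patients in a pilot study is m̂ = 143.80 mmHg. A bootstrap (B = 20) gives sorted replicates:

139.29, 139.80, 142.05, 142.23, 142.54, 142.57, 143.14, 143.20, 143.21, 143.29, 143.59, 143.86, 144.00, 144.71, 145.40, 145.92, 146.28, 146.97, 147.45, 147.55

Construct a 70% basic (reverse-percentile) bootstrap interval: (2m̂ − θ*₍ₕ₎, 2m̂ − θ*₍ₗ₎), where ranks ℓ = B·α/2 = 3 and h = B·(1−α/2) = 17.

Percentile endpoints at ranks 3 and 17: θ*₍3₎ = 142.05, θ*₍17₎ = 146.28.
Basic interval reflects these around m̂:
  lower = 2 × 143.80 − 146.28 = 141.32
  upper = 2 × 143.80 − 142.05 = 145.55

(141.32, 145.55)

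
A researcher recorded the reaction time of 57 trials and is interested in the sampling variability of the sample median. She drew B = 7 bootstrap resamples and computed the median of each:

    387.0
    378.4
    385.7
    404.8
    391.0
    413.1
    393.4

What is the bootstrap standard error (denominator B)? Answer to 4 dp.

SE* = 11.0132

Bootstrap SE is the standard deviation of the 7 replicate medians.
Mean of replicates: (387.0 + 378.4 + 385.7 + 404.8 + 391.0 + 413.1 + 393.4) / 7 = 2753.40000 / 7 = 393.34286
Sum of squared deviations: (−6.34286)² + (−14.94286)² + (−7.64286)² + (+11.45714)² + (−2.34286)² + (+19.75714)² + (+0.05714)² = 849.03714
Variance = 849.03714 / 7 = 121.29102
SE* = √121.29102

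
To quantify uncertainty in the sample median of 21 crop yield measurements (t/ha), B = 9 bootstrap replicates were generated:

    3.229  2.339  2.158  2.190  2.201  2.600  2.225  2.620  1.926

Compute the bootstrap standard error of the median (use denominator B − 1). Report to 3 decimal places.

SE* = 0.383

Bootstrap SE is the standard deviation of the 9 replicate medians.
Mean of replicates: (3.229 + 2.339 + 2.158 + 2.190 + 2.201 + 2.600 + 2.225 + 2.620 + 1.926) / 9 = 21.4880 / 9 = 2.3876
Sum of squared deviations: (+0.8414)² + (−0.0486)² + (−0.2296)² + (−0.1976)² + (−0.1866)² + (+0.2124)² + (−0.1626)² + (+0.2324)² + (−0.4616)² = 1.1755
Variance = 1.1755 / 8 = 0.1469
SE* = √0.1469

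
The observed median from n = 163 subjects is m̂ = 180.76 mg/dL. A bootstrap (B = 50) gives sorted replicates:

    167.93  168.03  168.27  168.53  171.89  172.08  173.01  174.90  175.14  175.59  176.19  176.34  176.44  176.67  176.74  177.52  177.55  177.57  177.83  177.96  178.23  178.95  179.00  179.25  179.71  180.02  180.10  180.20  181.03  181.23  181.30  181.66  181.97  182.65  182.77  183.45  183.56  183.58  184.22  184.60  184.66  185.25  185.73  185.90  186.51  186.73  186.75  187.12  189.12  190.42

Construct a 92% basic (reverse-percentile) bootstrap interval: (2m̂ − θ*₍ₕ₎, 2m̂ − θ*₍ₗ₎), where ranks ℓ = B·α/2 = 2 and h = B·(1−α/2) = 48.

Percentile endpoints at ranks 2 and 48: θ*₍2₎ = 168.03, θ*₍48₎ = 187.12.
Basic interval reflects these around m̂:
  lower = 2 × 180.76 − 187.12 = 174.40
  upper = 2 × 180.76 − 168.03 = 193.49

(174.40, 193.49)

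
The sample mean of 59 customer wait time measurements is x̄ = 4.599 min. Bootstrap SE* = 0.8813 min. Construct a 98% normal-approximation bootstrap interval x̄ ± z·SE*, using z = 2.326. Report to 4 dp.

Margin = 2.326 × 0.8813 = 2.04990
Interval: 4.599 ± 2.04990

(2.5491, 6.6489)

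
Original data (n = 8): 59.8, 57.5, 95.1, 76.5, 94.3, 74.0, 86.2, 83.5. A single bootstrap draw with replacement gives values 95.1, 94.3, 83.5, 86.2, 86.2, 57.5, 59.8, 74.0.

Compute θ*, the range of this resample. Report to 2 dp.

θ* = 37.60

Range = 95.1 − 57.5 = 37.60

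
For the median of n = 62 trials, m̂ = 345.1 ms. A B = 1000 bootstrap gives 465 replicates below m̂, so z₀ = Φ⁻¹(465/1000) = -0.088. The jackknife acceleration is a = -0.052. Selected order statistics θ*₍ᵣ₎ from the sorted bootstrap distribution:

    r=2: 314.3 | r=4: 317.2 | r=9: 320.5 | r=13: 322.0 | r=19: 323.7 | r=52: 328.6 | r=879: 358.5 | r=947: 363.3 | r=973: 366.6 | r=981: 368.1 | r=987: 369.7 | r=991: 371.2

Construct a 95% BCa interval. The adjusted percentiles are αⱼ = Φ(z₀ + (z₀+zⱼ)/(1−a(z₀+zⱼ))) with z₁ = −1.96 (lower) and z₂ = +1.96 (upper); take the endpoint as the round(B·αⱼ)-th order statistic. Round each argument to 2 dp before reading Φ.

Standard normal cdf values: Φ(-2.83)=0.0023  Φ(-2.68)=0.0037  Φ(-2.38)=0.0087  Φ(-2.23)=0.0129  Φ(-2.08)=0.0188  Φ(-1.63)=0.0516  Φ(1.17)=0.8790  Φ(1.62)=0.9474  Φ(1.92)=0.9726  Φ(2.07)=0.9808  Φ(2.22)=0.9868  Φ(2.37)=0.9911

Lower: z₀ + z₁ = -0.088 + (-1.960) = -2.048; 1 − a(z₀+z₁) = 1 − (-0.052)(-2.048) = 0.8935; argument = -0.088 + (-2.048)/0.8935 = -2.3801 → -2.38.
α₁ = Φ(-2.38) = 0.0087; rank = round(1000 × 0.0087) = 9; θ*₍9₎ = 320.5.
Upper: z₀ + z₂ = 1.872; 1 − a(z₀+z₂) = 1.0973; argument = 1.6179 → 1.62; α₂ = 0.9474; rank = 947; θ*₍947₎ = 363.3.

(320.5, 363.3)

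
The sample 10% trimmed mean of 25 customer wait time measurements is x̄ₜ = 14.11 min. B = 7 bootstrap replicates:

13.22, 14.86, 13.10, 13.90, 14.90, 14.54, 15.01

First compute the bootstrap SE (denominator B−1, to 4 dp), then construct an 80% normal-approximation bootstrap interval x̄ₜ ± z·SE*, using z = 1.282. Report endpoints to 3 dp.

Mean of replicates = 14.2186; sum of squared deviations = 3.9553; SE* = √(3.9553/6) = 0.8119
Margin = 1.282 × 0.8119 = 1.0409
Interval: 14.11 ± 1.0409

(13.069, 15.151)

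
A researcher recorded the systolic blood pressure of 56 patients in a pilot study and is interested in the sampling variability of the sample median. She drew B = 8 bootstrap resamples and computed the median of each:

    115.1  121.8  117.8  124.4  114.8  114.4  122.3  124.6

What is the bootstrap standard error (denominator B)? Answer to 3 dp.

SE* = 4.084

Bootstrap SE is the standard deviation of the 8 replicate medians.
Mean of replicates: (115.1 + 121.8 + 117.8 + 124.4 + 114.8 + 114.4 + 122.3 + 124.6) / 8 = 955.2000 / 8 = 119.4000
Sum of squared deviations: (−4.3000)² + (+2.4000)² + (−1.6000)² + (+5.0000)² + (−4.6000)² + (−5.0000)² + (+2.9000)² + (+5.2000)² = 133.4200
Variance = 133.4200 / 8 = 16.6775
SE* = √16.6775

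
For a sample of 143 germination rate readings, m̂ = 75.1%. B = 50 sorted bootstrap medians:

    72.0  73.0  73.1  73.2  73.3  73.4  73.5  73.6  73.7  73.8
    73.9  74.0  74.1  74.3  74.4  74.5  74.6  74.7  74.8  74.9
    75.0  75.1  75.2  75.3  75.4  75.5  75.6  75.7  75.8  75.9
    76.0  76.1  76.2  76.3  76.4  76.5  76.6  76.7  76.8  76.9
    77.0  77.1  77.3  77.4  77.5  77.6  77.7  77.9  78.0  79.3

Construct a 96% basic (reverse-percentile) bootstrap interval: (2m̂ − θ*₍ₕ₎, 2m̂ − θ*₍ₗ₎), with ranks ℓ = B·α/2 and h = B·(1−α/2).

(72.2, 78.2)

Percentile endpoints at ranks 1 and 49: θ*₍1₎ = 72.0, θ*₍49₎ = 78.0.
Basic interval reflects these around m̂:
  lower = 2 × 75.1 − 78.0 = 72.2
  upper = 2 × 75.1 − 72.0 = 78.2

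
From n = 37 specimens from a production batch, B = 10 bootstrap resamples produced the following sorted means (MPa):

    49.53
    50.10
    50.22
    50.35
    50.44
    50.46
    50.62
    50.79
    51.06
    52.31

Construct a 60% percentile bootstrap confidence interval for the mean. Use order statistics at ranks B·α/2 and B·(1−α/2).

α = 0.40; lower rank = 10 × 0.200 = 2; upper rank = 10 × 0.800 = 8.
The 2nd smallest replicate is 50.10; the 8th is 50.79.

(50.10, 50.79)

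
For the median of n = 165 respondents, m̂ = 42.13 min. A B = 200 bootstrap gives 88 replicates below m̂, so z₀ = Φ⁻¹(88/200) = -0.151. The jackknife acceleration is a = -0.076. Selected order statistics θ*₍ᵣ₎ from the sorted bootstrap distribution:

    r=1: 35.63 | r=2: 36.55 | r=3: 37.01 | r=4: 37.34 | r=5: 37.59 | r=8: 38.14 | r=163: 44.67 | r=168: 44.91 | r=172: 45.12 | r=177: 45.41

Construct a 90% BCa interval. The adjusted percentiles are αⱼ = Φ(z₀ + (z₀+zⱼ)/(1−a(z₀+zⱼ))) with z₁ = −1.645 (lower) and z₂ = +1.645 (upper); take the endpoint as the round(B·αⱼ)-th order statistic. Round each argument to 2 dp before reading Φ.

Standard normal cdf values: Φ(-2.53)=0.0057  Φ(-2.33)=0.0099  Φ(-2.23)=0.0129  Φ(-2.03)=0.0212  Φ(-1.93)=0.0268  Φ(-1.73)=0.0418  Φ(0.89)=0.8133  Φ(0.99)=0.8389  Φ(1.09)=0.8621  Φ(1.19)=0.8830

(37.01, 45.41)

Lower: z₀ + z₁ = -0.151 + (-1.645) = -1.796; 1 − a(z₀+z₁) = 1 − (-0.076)(-1.796) = 0.8635; argument = -0.151 + (-1.796)/0.8635 = -2.2309 → -2.23.
α₁ = Φ(-2.23) = 0.0129; rank = round(200 × 0.0129) = 3; θ*₍3₎ = 37.01.
Upper: z₀ + z₂ = 1.494; 1 − a(z₀+z₂) = 1.1135; argument = 1.1907 → 1.19; α₂ = 0.8830; rank = 177; θ*₍177₎ = 45.41.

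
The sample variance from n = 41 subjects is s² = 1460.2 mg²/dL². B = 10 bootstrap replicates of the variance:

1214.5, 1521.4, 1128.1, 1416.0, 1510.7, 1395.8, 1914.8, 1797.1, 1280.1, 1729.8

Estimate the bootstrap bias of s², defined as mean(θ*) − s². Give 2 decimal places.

bias = +30.63

mean(θ*) = (1214.5 + 1521.4 + 1128.1 + 1416.0 + 1510.7 + 1395.8 + 1914.8 + 1797.1 + 1280.1 + 1729.8) / 10 = 1490.830
bias = 1490.830 − 1460.2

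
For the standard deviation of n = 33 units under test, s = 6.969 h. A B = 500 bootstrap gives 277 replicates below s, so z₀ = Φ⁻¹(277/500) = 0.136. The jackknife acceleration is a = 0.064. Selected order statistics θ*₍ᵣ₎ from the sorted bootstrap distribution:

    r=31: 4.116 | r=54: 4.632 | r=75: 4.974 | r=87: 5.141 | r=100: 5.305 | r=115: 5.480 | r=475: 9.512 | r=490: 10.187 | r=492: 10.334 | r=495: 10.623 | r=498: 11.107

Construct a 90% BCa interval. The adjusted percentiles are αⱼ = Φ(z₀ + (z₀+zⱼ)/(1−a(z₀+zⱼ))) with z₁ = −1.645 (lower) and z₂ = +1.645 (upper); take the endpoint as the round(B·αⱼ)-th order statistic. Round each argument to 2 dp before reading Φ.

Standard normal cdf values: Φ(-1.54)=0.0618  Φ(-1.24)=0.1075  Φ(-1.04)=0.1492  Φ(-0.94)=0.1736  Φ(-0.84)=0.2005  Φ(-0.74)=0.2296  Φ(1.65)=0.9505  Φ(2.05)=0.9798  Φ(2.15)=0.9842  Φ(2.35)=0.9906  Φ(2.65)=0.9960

Lower: z₀ + z₁ = 0.136 + (-1.645) = -1.509; 1 − a(z₀+z₁) = 1 − (0.064)(-1.509) = 1.0966; argument = 0.136 + (-1.509)/1.0966 = -1.2401 → -1.24.
α₁ = Φ(-1.24) = 0.1075; rank = round(500 × 0.1075) = 54; θ*₍54₎ = 4.632.
Upper: z₀ + z₂ = 1.781; 1 − a(z₀+z₂) = 0.8860; argument = 2.1461 → 2.15; α₂ = 0.9842; rank = 492; θ*₍492₎ = 10.334.

(4.632, 10.334)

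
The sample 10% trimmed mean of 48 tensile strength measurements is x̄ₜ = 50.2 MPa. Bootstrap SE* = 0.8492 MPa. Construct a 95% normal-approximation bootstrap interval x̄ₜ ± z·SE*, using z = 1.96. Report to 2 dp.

(48.54, 51.86)

Margin = 1.96 × 0.8492 = 1.664
Interval: 50.2 ± 1.664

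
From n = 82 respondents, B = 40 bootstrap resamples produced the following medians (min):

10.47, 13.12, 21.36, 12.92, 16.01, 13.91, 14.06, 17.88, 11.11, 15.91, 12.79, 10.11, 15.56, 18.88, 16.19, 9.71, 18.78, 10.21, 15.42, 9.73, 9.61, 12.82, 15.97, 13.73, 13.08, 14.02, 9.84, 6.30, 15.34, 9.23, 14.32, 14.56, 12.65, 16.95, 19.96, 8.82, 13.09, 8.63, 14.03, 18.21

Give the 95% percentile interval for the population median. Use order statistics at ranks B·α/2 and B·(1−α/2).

Sorted replicates: 6.30, 8.63, 8.82, 9.23, 9.61, 9.71, 9.73, 9.84, 10.11, 10.21, 10.47, 11.11, 12.65, 12.79, 12.82, 12.92, 13.08, 13.09, 13.12, 13.73, 13.91, 14.02, 14.03, 14.06, 14.32, 14.56, 15.34, 15.42, 15.56, 15.91, 15.97, 16.01, 16.19, 16.95, 17.88, 18.21, 18.78, 18.88, 19.96, 21.36
α = 0.05; lower rank = 40 × 0.025 = 1; upper rank = 40 × 0.975 = 39.
The 1st smallest replicate is 6.30; the 39th is 19.96.

(6.30, 19.96)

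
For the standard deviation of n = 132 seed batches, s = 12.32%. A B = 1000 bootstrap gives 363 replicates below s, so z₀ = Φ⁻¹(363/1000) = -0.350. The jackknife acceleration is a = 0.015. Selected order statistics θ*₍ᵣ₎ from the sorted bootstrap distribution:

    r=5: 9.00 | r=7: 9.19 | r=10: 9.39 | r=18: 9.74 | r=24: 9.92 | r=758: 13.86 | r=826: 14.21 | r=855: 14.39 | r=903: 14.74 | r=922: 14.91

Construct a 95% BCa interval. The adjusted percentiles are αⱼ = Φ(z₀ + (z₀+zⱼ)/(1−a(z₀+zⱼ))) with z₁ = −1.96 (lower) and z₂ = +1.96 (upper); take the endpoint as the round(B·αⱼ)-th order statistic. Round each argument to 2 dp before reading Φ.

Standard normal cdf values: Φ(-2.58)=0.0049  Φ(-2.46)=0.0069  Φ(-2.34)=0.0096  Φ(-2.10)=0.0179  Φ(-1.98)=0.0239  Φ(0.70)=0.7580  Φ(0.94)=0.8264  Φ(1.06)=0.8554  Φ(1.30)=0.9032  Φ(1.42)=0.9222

(9.00, 14.74)

Lower: z₀ + z₁ = -0.350 + (-1.960) = -2.310; 1 − a(z₀+z₁) = 1 − (0.015)(-2.310) = 1.0347; argument = -0.350 + (-2.310)/1.0347 = -2.5826 → -2.58.
α₁ = Φ(-2.58) = 0.0049; rank = round(1000 × 0.0049) = 5; θ*₍5₎ = 9.00.
Upper: z₀ + z₂ = 1.610; 1 − a(z₀+z₂) = 0.9758; argument = 1.2998 → 1.30; α₂ = 0.9032; rank = 903; θ*₍903₎ = 14.74.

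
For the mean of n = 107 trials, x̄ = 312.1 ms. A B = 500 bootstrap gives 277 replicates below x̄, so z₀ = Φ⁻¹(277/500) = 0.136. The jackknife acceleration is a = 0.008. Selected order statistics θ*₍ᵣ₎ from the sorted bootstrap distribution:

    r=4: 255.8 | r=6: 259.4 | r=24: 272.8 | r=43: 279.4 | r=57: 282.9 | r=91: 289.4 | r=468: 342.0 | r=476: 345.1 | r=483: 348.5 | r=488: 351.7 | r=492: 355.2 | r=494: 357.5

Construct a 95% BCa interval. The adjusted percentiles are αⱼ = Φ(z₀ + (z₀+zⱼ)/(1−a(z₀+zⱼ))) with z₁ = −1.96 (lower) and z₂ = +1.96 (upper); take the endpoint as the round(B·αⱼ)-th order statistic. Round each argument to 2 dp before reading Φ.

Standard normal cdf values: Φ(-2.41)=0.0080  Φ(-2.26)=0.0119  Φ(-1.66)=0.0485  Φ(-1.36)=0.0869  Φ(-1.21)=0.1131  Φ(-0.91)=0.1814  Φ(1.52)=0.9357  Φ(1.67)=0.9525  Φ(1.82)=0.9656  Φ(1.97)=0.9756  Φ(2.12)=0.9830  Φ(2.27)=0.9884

Lower: z₀ + z₁ = 0.136 + (-1.960) = -1.824; 1 − a(z₀+z₁) = 1 − (0.008)(-1.824) = 1.0146; argument = 0.136 + (-1.824)/1.0146 = -1.6618 → -1.66.
α₁ = Φ(-1.66) = 0.0485; rank = round(500 × 0.0485) = 24; θ*₍24₎ = 272.8.
Upper: z₀ + z₂ = 2.096; 1 − a(z₀+z₂) = 0.9832; argument = 2.2677 → 2.27; α₂ = 0.9884; rank = 494; θ*₍494₎ = 357.5.

(272.8, 357.5)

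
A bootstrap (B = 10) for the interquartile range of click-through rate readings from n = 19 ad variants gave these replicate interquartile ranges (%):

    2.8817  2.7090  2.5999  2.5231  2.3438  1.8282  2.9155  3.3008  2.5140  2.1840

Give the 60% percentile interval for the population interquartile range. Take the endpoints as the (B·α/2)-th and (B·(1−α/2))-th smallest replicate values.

Sorted replicates: 1.8282, 2.1840, 2.3438, 2.5140, 2.5231, 2.5999, 2.7090, 2.8817, 2.9155, 3.3008
α = 0.40; lower rank = 10 × 0.200 = 2; upper rank = 10 × 0.800 = 8.
The 2nd smallest replicate is 2.1840; the 8th is 2.8817.

(2.1840, 2.8817)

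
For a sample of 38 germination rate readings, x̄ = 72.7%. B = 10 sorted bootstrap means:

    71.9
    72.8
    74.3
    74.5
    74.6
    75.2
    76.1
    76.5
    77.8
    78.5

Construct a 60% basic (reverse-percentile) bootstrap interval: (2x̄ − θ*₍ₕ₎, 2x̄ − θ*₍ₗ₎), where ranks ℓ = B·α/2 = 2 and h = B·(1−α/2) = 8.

Percentile endpoints at ranks 2 and 8: θ*₍2₎ = 72.8, θ*₍8₎ = 76.5.
Basic interval reflects these around x̄:
  lower = 2 × 72.7 − 76.5 = 68.9
  upper = 2 × 72.7 − 72.8 = 72.6

(68.9, 72.6)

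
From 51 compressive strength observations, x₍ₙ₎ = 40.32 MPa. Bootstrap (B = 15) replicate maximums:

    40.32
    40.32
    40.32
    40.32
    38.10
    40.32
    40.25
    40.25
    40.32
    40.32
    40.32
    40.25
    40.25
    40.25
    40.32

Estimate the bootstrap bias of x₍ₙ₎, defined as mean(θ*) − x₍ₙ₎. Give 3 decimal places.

bias = −0.171

mean(θ*) = (40.32 + 40.32 + 40.32 + 40.32 + 38.10 + 40.32 + 40.25 + 40.25 + 40.32 + 40.32 + 40.32 + 40.25 + 40.25 + 40.25 + 40.32) / 15 = 40.1487
bias = 40.1487 − 40.32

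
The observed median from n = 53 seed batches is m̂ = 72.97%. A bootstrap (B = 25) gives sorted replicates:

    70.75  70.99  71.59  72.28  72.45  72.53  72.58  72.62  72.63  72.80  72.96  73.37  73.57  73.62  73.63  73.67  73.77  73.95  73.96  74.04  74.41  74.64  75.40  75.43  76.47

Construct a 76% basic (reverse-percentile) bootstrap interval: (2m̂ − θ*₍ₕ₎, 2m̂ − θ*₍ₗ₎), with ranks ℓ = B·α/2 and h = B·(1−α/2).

Percentile endpoints at ranks 3 and 22: θ*₍3₎ = 71.59, θ*₍22₎ = 74.64.
Basic interval reflects these around m̂:
  lower = 2 × 72.97 − 74.64 = 71.30
  upper = 2 × 72.97 − 71.59 = 74.35

(71.30, 74.35)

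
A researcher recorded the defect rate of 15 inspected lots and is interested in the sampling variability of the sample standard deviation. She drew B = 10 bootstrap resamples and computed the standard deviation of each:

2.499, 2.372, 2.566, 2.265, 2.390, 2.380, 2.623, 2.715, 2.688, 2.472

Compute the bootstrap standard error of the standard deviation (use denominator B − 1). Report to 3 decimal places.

SE* = 0.149

Bootstrap SE is the standard deviation of the 10 replicate standard deviations.
Mean of replicates: (2.499 + 2.372 + 2.566 + 2.265 + 2.390 + 2.380 + 2.623 + 2.715 + 2.688 + 2.472) / 10 = 24.9700 / 10 = 2.4970
Sum of squared deviations: (+0.0020)² + (−0.1250)² + (+0.0690)² + (−0.2320)² + (−0.1070)² + (−0.1170)² + (+0.1260)² + (+0.2180)² + (+0.1910)² + (−0.0250)² = 0.1999
Variance = 0.1999 / 9 = 0.0222
SE* = √0.0222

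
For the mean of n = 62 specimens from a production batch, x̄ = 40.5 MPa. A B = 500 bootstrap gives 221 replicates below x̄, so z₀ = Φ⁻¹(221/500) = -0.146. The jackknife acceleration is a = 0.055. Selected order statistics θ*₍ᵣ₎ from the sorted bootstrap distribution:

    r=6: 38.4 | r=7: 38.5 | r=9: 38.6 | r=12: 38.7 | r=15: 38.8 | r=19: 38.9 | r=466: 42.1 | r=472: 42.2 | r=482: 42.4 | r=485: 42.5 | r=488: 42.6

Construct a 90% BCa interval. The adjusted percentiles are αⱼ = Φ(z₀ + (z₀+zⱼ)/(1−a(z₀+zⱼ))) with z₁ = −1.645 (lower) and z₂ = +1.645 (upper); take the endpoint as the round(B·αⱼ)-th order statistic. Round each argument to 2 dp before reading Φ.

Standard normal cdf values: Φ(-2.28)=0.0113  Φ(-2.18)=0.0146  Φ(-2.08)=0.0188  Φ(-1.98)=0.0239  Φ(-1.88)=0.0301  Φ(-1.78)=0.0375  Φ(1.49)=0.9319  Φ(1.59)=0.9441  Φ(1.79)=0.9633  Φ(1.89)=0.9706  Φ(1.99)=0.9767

Lower: z₀ + z₁ = -0.146 + (-1.645) = -1.791; 1 − a(z₀+z₁) = 1 − (0.055)(-1.791) = 1.0985; argument = -0.146 + (-1.791)/1.0985 = -1.7764 → -1.78.
α₁ = Φ(-1.78) = 0.0375; rank = round(500 × 0.0375) = 19; θ*₍19₎ = 38.9.
Upper: z₀ + z₂ = 1.499; 1 − a(z₀+z₂) = 0.9176; argument = 1.4877 → 1.49; α₂ = 0.9319; rank = 466; θ*₍466₎ = 42.1.

(38.9, 42.1)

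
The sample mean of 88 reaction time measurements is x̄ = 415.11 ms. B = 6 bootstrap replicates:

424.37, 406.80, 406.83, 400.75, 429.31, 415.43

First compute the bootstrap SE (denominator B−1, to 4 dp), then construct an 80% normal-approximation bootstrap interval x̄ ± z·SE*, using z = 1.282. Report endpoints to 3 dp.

Mean of replicates = 413.9150; sum of squared deviations = 622.7460; SE* = √(622.7460/5) = 11.1602
Margin = 1.282 × 11.1602 = 14.3074
Interval: 415.11 ± 14.3074

(400.803, 429.417)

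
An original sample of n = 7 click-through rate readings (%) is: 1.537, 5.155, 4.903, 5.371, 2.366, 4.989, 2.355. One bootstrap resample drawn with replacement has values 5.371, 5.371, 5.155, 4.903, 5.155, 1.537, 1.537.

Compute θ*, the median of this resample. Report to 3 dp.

θ* = 5.155

Sorted: 1.537, 1.537, 4.903, 5.155, 5.155, 5.371, 5.371
Median = middle value = 5.155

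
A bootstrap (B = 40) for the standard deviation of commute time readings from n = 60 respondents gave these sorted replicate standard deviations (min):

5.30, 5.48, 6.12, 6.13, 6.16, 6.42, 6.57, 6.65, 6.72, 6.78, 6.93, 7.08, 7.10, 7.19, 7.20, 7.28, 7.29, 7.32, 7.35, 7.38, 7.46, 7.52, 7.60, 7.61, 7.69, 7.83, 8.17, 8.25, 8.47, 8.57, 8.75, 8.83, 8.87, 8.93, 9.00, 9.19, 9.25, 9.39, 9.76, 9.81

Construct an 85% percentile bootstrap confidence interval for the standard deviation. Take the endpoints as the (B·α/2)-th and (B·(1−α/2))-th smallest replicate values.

(6.12, 9.25)

α = 0.15; lower rank = 40 × 0.075 = 3; upper rank = 40 × 0.925 = 37.
The 3rd smallest replicate is 6.12; the 37th is 9.25.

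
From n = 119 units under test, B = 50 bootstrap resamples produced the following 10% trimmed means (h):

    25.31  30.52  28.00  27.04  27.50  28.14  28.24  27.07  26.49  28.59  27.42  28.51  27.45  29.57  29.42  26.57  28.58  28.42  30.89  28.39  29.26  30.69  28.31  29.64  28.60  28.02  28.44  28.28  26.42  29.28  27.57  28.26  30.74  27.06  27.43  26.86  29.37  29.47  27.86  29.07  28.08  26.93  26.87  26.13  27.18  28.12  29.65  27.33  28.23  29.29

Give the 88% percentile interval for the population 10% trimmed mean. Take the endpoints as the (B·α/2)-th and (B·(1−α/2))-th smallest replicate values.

(26.42, 30.52)

Sorted replicates: 25.31, 26.13, 26.42, 26.49, 26.57, 26.86, 26.87, 26.93, 27.04, 27.06, 27.07, 27.18, 27.33, 27.42, 27.43, 27.45, 27.50, 27.57, 27.86, 28.00, 28.02, 28.08, 28.12, 28.14, 28.23, 28.24, 28.26, 28.28, 28.31, 28.39, 28.42, 28.44, 28.51, 28.58, 28.59, 28.60, 29.07, 29.26, 29.28, 29.29, 29.37, 29.42, 29.47, 29.57, 29.64, 29.65, 30.52, 30.69, 30.74, 30.89
α = 0.12; lower rank = 50 × 0.060 = 3; upper rank = 50 × 0.940 = 47.
The 3rd smallest replicate is 26.42; the 47th is 30.52.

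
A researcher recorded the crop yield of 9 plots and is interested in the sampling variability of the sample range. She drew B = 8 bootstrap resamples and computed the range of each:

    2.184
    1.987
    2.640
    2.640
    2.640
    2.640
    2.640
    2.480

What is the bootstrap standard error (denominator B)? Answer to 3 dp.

Bootstrap SE is the standard deviation of the 8 replicate ranges.
Mean of replicates: (2.184 + 1.987 + 2.640 + 2.640 + 2.640 + 2.640 + 2.640 + 2.480) / 8 = 19.8510 / 8 = 2.4814
Sum of squared deviations: (−0.2974)² + (−0.4944)² + (+0.1586)² + (+0.1586)² + (+0.1586)² + (+0.1586)² + (+0.1586)² + (−0.0014)² = 0.4586
Variance = 0.4586 / 8 = 0.0573
SE* = √0.0573

SE* = 0.239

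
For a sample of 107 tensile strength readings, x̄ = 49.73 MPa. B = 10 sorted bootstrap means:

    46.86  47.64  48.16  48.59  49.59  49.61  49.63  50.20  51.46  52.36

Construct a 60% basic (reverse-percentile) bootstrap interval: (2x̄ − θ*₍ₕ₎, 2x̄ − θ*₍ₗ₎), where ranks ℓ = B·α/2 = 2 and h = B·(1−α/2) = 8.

(49.26, 51.82)

Percentile endpoints at ranks 2 and 8: θ*₍2₎ = 47.64, θ*₍8₎ = 50.20.
Basic interval reflects these around x̄:
  lower = 2 × 49.73 − 50.20 = 49.26
  upper = 2 × 49.73 − 47.64 = 51.82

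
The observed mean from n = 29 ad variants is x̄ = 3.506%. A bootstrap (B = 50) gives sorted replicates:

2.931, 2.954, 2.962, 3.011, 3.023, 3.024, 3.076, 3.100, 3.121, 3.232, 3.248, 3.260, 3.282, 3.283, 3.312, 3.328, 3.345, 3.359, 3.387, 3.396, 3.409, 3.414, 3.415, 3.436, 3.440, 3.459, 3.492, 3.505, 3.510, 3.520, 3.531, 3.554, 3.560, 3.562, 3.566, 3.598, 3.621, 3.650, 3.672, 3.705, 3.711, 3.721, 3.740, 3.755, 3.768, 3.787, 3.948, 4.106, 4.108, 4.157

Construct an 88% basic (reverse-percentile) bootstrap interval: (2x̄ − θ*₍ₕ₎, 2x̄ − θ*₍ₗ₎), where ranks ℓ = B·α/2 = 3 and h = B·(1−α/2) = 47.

Percentile endpoints at ranks 3 and 47: θ*₍3₎ = 2.962, θ*₍47₎ = 3.948.
Basic interval reflects these around x̄:
  lower = 2 × 3.506 − 3.948 = 3.064
  upper = 2 × 3.506 − 2.962 = 4.050

(3.064, 4.050)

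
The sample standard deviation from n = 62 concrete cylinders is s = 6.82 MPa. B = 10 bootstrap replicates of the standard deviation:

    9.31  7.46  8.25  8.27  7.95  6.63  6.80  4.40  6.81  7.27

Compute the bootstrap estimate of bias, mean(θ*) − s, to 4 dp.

mean(θ*) = (9.31 + 7.46 + 8.25 + 8.27 + 7.95 + 6.63 + 6.80 + 4.40 + 6.81 + 7.27) / 10 = 7.31500
bias = 7.31500 − 6.82

bias = +0.4950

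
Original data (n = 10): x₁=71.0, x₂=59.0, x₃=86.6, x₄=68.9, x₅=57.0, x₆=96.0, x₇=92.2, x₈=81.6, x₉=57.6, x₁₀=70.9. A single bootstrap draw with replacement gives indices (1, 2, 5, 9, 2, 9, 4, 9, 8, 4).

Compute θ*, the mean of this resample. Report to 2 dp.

θ* = 63.82

Resample values: 71.0, 59.0, 57.0, 57.6, 59.0, 57.6, 68.9, 57.6, 81.6, 68.9.
Mean = (71.0 + 59.0 + 57.0 + 57.6 + 59.0 + 57.6 + 68.9 + 57.6 + 81.6 + 68.9) / 10 = 638.20 / 10 = 63.82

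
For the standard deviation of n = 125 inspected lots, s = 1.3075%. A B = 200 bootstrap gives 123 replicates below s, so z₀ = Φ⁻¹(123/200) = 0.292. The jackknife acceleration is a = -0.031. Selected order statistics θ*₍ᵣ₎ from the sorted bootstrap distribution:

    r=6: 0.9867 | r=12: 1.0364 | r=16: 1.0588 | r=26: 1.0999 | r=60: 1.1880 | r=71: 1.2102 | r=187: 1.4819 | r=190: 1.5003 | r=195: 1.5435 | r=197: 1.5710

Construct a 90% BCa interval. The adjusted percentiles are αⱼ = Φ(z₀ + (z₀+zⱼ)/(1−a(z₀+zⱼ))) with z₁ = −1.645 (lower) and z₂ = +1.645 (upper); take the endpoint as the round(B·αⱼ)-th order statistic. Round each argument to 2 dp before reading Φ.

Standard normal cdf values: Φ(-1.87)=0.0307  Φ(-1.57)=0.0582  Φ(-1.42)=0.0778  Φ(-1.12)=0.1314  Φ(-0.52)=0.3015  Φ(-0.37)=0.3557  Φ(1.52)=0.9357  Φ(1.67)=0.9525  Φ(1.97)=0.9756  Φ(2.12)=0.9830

Lower: z₀ + z₁ = 0.292 + (-1.645) = -1.353; 1 − a(z₀+z₁) = 1 − (-0.031)(-1.353) = 0.9581; argument = 0.292 + (-1.353)/0.9581 = -1.1202 → -1.12.
α₁ = Φ(-1.12) = 0.1314; rank = round(200 × 0.1314) = 26; θ*₍26₎ = 1.0999.
Upper: z₀ + z₂ = 1.937; 1 − a(z₀+z₂) = 1.0600; argument = 2.1193 → 2.12; α₂ = 0.9830; rank = 197; θ*₍197₎ = 1.5710.

(1.0999, 1.5710)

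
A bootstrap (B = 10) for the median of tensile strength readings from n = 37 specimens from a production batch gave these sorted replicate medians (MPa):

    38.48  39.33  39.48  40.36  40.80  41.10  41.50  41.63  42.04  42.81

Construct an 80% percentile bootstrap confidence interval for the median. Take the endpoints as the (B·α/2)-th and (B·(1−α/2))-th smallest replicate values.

(38.48, 42.04)

α = 0.20; lower rank = 10 × 0.100 = 1; upper rank = 10 × 0.900 = 9.
The 1st smallest replicate is 38.48; the 9th is 42.04.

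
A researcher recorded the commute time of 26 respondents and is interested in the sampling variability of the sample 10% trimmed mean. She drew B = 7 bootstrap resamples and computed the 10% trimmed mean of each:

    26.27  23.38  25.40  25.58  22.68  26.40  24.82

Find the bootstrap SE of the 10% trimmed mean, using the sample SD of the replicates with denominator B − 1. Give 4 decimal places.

Bootstrap SE is the standard deviation of the 7 replicate 10% trimmed means.
Mean of replicates: (26.27 + 23.38 + 25.40 + 25.58 + 22.68 + 26.40 + 24.82) / 7 = 174.53000 / 7 = 24.93286
Sum of squared deviations: (+1.33714)² + (−1.55286)² + (+0.46714)² + (+0.64714)² + (−2.25286)² + (+1.46714)² + (−0.11286)² = 12.07694
Variance = 12.07694 / 6 = 2.01282
SE* = √2.01282

SE* = 1.4187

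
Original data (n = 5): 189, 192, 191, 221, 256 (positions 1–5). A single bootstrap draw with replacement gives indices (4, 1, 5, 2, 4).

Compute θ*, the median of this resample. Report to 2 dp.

Resample values: 221, 189, 256, 192, 221.
Sorted: 189, 192, 221, 221, 256
Median = middle value = 221.00

θ* = 221.00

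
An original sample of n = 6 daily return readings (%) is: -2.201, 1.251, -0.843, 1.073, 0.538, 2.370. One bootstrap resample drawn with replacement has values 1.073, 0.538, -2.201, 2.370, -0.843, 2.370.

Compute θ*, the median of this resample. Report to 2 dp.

θ* = 0.81

Sorted: -2.201, -0.843, 0.538, 1.073, 2.370, 2.370
Median = average of the two middle values = 0.81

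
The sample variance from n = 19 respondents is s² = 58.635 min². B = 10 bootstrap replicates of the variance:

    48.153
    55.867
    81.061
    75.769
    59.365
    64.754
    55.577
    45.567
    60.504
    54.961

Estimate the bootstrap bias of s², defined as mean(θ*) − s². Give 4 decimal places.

bias = +1.5228

mean(θ*) = (48.153 + 55.867 + 81.061 + 75.769 + 59.365 + 64.754 + 55.577 + 45.567 + 60.504 + 54.961) / 10 = 60.15780
bias = 60.15780 − 58.635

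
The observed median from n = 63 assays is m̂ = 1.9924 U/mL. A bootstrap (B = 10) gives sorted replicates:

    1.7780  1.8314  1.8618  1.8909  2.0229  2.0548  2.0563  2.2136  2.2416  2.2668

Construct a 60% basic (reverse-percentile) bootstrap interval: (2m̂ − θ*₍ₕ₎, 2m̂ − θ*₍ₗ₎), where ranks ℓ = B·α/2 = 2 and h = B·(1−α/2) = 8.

Percentile endpoints at ranks 2 and 8: θ*₍2₎ = 1.8314, θ*₍8₎ = 2.2136.
Basic interval reflects these around m̂:
  lower = 2 × 1.9924 − 2.2136 = 1.7712
  upper = 2 × 1.9924 − 1.8314 = 2.1534

(1.7712, 2.1534)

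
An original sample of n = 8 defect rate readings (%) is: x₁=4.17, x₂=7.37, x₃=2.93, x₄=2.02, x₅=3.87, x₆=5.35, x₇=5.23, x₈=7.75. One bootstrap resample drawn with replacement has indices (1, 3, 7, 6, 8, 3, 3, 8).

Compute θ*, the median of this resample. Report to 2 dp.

Resample values: 4.17, 2.93, 5.23, 5.35, 7.75, 2.93, 2.93, 7.75.
Sorted: 2.93, 2.93, 2.93, 4.17, 5.23, 5.35, 7.75, 7.75
Median = average of the two middle values = 4.70

θ* = 4.70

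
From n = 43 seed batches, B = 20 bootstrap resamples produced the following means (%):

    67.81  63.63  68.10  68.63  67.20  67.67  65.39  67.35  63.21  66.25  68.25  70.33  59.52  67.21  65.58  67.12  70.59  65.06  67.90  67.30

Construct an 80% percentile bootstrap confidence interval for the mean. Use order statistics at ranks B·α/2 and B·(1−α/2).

(63.21, 68.63)

Sorted replicates: 59.52, 63.21, 63.63, 65.06, 65.39, 65.58, 66.25, 67.12, 67.20, 67.21, 67.30, 67.35, 67.67, 67.81, 67.90, 68.10, 68.25, 68.63, 70.33, 70.59
α = 0.20; lower rank = 20 × 0.100 = 2; upper rank = 20 × 0.900 = 18.
The 2nd smallest replicate is 63.21; the 18th is 68.63.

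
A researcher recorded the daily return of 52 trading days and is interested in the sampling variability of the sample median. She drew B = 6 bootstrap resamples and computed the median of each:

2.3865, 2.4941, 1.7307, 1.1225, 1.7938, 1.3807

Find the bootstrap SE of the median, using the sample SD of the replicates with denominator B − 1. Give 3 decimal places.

SE* = 0.541

Bootstrap SE is the standard deviation of the 6 replicate medians.
Mean of replicates: (2.3865 + 2.4941 + 1.7307 + 1.1225 + 1.7938 + 1.3807) / 6 = 10.90830 / 6 = 1.81805
Sum of squared deviations: (+0.56845)² + (+0.67605)² + (−0.08735)² + (−0.69555)² + (−0.02425)² + (−0.43735)² = 1.46346
Variance = 1.46346 / 5 = 0.29269
SE* = √0.29269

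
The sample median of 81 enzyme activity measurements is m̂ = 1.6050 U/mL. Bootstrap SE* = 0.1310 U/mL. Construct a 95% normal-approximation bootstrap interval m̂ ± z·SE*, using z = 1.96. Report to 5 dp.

(1.34824, 1.86176)

Margin = 1.96 × 0.1310 = 0.256760
Interval: 1.6050 ± 0.256760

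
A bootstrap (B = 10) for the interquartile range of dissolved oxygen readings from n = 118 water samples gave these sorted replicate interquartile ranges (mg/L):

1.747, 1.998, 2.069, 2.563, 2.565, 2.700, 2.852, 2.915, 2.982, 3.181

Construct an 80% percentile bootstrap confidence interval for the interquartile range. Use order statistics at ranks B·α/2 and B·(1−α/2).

α = 0.20; lower rank = 10 × 0.100 = 1; upper rank = 10 × 0.900 = 9.
The 1st smallest replicate is 1.747; the 9th is 2.982.

(1.747, 2.982)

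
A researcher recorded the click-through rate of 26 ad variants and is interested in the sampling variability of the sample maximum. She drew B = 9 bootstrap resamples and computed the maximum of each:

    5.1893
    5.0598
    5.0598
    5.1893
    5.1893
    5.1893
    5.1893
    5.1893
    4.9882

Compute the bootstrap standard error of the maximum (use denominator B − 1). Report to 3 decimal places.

Bootstrap SE is the standard deviation of the 9 replicate maximums.
Mean of replicates: (5.1893 + 5.0598 + 5.0598 + 5.1893 + 5.1893 + 5.1893 + 5.1893 + 5.1893 + 4.9882) / 9 = 46.24360 / 9 = 5.13818
Sum of squared deviations: (+0.05112)² + (−0.07838)² + (−0.07838)² + (+0.05112)² + (+0.05112)² + (+0.05112)² + (+0.05112)² + (+0.05112)² + (−0.14998)² = 0.05046
Variance = 0.05046 / 8 = 0.00631
SE* = √0.00631

SE* = 0.079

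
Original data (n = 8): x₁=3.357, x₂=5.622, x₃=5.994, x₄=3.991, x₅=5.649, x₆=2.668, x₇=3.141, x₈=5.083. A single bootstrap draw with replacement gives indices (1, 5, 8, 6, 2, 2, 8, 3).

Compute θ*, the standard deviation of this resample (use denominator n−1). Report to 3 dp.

θ* = 1.209

Resample values: 3.357, 5.649, 5.083, 2.668, 5.622, 5.622, 5.083, 5.994.
Mean = 4.8848; sum of squared deviations = 10.2282
s² = 10.2282 / 7 = 1.4612
s = √1.4612 = 1.209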